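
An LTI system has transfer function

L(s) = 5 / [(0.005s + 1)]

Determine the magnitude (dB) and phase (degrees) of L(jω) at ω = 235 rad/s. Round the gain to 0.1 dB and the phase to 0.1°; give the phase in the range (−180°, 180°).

At ω = 235 rad/s:
pole (1 + j235·0.005) = 1 + j1.175 → |·| ≈ 1.5429, ∠ ≈ 49.60°
|L| = 5 · 1 / (1.5429) ≈ 3.2407
Gain = 20 log₁₀(3.2407) ≈ 10.21 dB
∠L = (0°) − (49.60°) = -49.60°

10.2 dB, -49.6°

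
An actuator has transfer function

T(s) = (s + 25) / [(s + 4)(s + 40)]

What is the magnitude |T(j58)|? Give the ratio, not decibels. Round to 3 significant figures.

At s = jω = j58:
zero (s+25): 25 + j58 → |·| = √(25²+58²) = √3989 ≈ 63.159, ∠ = arctan(58/25) ≈ 66.68°
pole (s+4): 4 + j58 → |·| = √(4²+58²) = √3380 ≈ 58.138, ∠ = arctan(58/4) ≈ 86.05°
pole (s+40): 40 + j58 → |·| = √(40²+58²) = √4964 ≈ 70.456, ∠ = arctan(58/40) ≈ 55.41°
|T| = 1 · 63.159 / 4096.2 ≈ 0.015419

0.0154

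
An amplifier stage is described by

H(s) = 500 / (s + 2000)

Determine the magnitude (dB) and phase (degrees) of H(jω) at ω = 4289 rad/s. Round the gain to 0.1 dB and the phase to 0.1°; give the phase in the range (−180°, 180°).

Substitute s = j4289:
Numerator: 500 = 500 + j0
Denominator: (j4289) + 2000 = 2000 + j4289
|N| = √(500² + 0²) ≈ 500, ∠N ≈ 0.00°
|D| = √(2000² + 4289²) ≈ 4732.4, ∠D ≈ 65.00°
|H| = 500 / 4732.4 ≈ 0.10565
Gain = 20 log₁₀(0.10565) ≈ -19.52 dB
∠H = 0.00° − 65.00° = -65.00°

-19.5 dB, -65.0°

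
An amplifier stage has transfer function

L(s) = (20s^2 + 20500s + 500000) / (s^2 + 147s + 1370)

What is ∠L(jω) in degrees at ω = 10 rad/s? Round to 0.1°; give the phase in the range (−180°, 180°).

Substitute s = j10:
Numerator: 20(j10)^2 + 20500(j10) + 500000 = 498000 + j205000
Denominator: (j10)^2 + 147(j10) + 1370 = 1270 + j1470
|N| = √(498000² + 205000²) ≈ 5.3854e+05, ∠N ≈ 22.37°
|D| = √(1270² + 1470²) ≈ 1942.6, ∠D ≈ 49.17°
∠L = 22.37° − 49.17° = -26.80°

-26.8°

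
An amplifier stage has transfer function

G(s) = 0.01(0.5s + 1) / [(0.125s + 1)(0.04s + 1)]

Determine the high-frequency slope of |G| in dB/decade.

Each pole contributes −20 dB/decade at high frequency; each zero contributes +20 dB/decade.
Net: 1 zero(s) − 2 pole(s) → -20 dB/decade.

-20 dB/decade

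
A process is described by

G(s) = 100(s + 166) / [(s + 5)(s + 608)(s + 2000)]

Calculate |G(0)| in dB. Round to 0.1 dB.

G(0) = 100·166 / (5·608·2000) ≈ 0.0027303
20 log₁₀(0.0027303) ≈ -51.28 dB

-51.3 dB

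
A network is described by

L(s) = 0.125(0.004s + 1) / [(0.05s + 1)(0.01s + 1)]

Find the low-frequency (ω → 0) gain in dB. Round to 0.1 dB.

L(0) = 0.125 · 1 / 1 = 0.125
20 log₁₀(0.125) ≈ -18.06 dB

-18.1 dB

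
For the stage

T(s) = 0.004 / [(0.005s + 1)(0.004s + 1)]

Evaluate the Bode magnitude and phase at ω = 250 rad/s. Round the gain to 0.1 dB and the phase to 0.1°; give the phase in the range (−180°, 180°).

-55.1 dB, -96.3°

At ω = 250 rad/s:
pole (1 + j250·0.005) = 1 + j1.25 → |·| ≈ 1.6008, ∠ ≈ 51.34°
pole (1 + j250·0.004) = 1 + j1 → |·| ≈ 1.4142, ∠ ≈ 45.00°
|T| = 0.004 · 1 / (1.6008 · 1.4142) ≈ 0.0017669
Gain = 20 log₁₀(0.0017669) ≈ -55.06 dB
∠T = (0°) − (51.34° + 45.00°) = -96.34°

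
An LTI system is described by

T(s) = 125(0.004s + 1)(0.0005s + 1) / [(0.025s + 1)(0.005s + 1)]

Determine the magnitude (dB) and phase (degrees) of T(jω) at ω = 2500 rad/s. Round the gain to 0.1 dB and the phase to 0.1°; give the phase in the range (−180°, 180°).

8.2 dB, -38.9°

At ω = 2500 rad/s:
zero (1 + j2500·0.004) = 1 + j10 → |·| ≈ 10.05, ∠ ≈ 84.29°
zero (1 + j2500·0.0005) = 1 + j1.25 → |·| ≈ 1.6008, ∠ ≈ 51.34°
pole (1 + j2500·0.025) = 1 + j62.5 → |·| ≈ 62.508, ∠ ≈ 89.08°
pole (1 + j2500·0.005) = 1 + j12.5 → |·| ≈ 12.54, ∠ ≈ 85.43°
|T| = 125 · 10.05 · 1.6008 / (62.508 · 12.54) ≈ 2.5655
Gain = 20 log₁₀(2.5655) ≈ 8.18 dB
∠T = (84.29° + 51.34°) − (89.08° + 85.43°) = -38.88°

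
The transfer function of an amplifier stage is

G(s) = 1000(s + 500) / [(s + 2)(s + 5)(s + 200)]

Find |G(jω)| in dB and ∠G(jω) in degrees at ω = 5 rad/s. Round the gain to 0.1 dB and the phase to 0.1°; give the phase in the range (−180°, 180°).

At s = jω = j5:
zero (s+500): 500 + j5 → |·| = √(500²+5²) = √250025 ≈ 500.02, ∠ = arctan(5/500) ≈ 0.57°
pole (s+2): 2 + j5 → |·| = √(2²+5²) = √29 ≈ 5.3852, ∠ = arctan(5/2) ≈ 68.20°
pole (s+5): 5 + j5 → |·| = √(5²+5²) = √50 ≈ 7.0711, ∠ = arctan(5/5) ≈ 45.00°
pole (s+200): 200 + j5 → |·| = √(200²+5²) = √40025 ≈ 200.06, ∠ = arctan(5/200) ≈ 1.43°
|G| = 1000 · 500.02 / 7618.1 ≈ 65.636
Gain = 20 log₁₀(65.636) ≈ 36.34 dB
∠G = 0.57° − 114.63° = -114.06°

36.3 dB, -114.1°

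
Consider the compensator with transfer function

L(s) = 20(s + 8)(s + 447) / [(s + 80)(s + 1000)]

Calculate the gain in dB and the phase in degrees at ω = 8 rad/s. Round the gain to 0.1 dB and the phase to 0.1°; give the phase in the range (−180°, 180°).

2.0 dB, 39.9°

At s = jω = j8:
zero (s+8): 8 + j8 → |·| = √(8²+8²) = √128 ≈ 11.314, ∠ = arctan(8/8) ≈ 45.00°
zero (s+447): 447 + j8 → |·| = √(447²+8²) = √199873 ≈ 447.07, ∠ = arctan(8/447) ≈ 1.03°
pole (s+80): 80 + j8 → |·| = √(80²+8²) = √6464 ≈ 80.399, ∠ = arctan(8/80) ≈ 5.71°
pole (s+1000): 1000 + j8 → |·| = √(1000²+8²) = √1000064 ≈ 1000, ∠ = arctan(8/1000) ≈ 0.46°
|L| = 20 · 5058.1 / 80399 ≈ 1.2582
Gain = 20 log₁₀(1.2582) ≈ 1.99 dB
∠L = 46.03° − 6.17° = 39.86°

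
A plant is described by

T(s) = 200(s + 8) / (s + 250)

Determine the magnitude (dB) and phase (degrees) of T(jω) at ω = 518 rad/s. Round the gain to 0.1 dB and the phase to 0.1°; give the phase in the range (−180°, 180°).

At s = jω = j518:
zero (s+8): 8 + j518 → |·| = √(8²+518²) = √268388 ≈ 518.06, ∠ = arctan(518/8) ≈ 89.12°
pole (s+250): 250 + j518 → |·| = √(250²+518²) = √330824 ≈ 575.17, ∠ = arctan(518/250) ≈ 64.24°
|T| = 200 · 518.06 / 575.17 ≈ 180.14
Gain = 20 log₁₀(180.14) ≈ 45.11 dB
∠T = 89.12° − 64.24° = 24.88°

45.1 dB, 24.9°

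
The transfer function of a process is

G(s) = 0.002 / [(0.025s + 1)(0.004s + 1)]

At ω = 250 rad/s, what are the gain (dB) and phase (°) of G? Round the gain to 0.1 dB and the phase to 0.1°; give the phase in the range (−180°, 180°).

-73.0 dB, -125.9°

At ω = 250 rad/s:
pole (1 + j250·0.025) = 1 + j6.25 → |·| ≈ 6.3295, ∠ ≈ 80.91°
pole (1 + j250·0.004) = 1 + j1 → |·| ≈ 1.4142, ∠ ≈ 45.00°
|G| = 0.002 · 1 / (6.3295 · 1.4142) ≈ 0.00022343
Gain = 20 log₁₀(0.00022343) ≈ -73.02 dB
∠G = (0°) − (80.91° + 45.00°) = -125.91°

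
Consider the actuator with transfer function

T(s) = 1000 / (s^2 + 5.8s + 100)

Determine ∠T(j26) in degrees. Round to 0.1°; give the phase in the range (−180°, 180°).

-165.3°

At s = jω = j26:
quadratic: (j26)² + 5.8·j26 + 100 = -576 + j150.8 → |·| ≈ 595.41, ∠ ≈ 165.33°
∠T = 0.00° − 165.33° = -165.33°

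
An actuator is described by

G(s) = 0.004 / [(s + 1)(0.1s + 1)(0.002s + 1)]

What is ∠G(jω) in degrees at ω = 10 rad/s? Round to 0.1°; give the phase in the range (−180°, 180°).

-130.4°

At ω = 10 rad/s:
pole (1 + j10·1) = 1 + j10 → |·| ≈ 10.05, ∠ ≈ 84.29°
pole (1 + j10·0.1) = 1 + j1 → |·| ≈ 1.4142, ∠ ≈ 45.00°
pole (1 + j10·0.002) = 1 + j0.02 → |·| ≈ 1.0002, ∠ ≈ 1.15°
∠G = (0°) − (84.29° + 45.00° + 1.15°) = -130.44°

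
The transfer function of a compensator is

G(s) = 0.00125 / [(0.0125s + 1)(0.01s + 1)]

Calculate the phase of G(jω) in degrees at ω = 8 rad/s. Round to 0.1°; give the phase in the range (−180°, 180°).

-10.3°

At ω = 8 rad/s:
pole (1 + j8·0.0125) = 1 + j0.1 → |·| ≈ 1.005, ∠ ≈ 5.71°
pole (1 + j8·0.01) = 1 + j0.08 → |·| ≈ 1.0032, ∠ ≈ 4.57°
∠G = (0°) − (5.71° + 4.57°) = -10.28°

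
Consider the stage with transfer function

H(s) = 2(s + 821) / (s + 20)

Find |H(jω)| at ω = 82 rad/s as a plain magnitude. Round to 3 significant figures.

At s = jω = j82:
zero (s+821): 821 + j82 → |·| = √(821²+82²) = √680765 ≈ 825.08, ∠ = arctan(82/821) ≈ 5.70°
pole (s+20): 20 + j82 → |·| = √(20²+82²) = √7124 ≈ 84.404, ∠ = arctan(82/20) ≈ 76.29°
|H| = 2 · 825.08 / 84.404 ≈ 19.551

19.6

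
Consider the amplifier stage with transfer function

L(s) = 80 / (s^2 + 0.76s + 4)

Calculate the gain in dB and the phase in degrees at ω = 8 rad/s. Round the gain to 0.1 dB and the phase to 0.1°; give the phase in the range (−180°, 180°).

At s = jω = j8:
quadratic: (j8)² + 0.76·j8 + 4 = -60 + j6.08 → |·| ≈ 60.307, ∠ ≈ 174.21°
|L| = 80 / 60.307 ≈ 1.3265
Gain = 20 log₁₀(1.3265) ≈ 2.45 dB
∠L = 0.00° − 174.21° = -174.21°

2.5 dB, -174.2°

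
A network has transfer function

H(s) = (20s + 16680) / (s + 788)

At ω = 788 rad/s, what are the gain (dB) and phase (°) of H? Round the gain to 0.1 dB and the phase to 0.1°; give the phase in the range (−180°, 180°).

26.3 dB, -1.6°

Substitute s = j788:
Numerator: 20(j788) + 16680 = 16680 + j15760
Denominator: (j788) + 788 = 788 + j788
|N| = √(16680² + 15760²) ≈ 22948, ∠N ≈ 43.38°
|D| = √(788² + 788²) ≈ 1114.4, ∠D ≈ 45.00°
|H| = 22948 / 1114.4 ≈ 20.592
Gain = 20 log₁₀(20.592) ≈ 26.27 dB
∠H = 43.38° − 45.00° = -1.62°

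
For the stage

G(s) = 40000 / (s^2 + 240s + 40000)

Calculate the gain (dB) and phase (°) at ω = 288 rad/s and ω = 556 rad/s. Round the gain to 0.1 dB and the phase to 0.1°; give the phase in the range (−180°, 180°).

At s = jω = j288:
quadratic: (j288)² + 240·j288 + 40000 = -42944 + j69120 → |·| ≈ 81374, ∠ ≈ 121.85°
|G| = 40000 / 81374 ≈ 0.49156
Gain = 20 log₁₀(0.49156) ≈ -6.17 dB
∠G = 0.00° − 121.85° = -121.85°

At s = jω = j556:
quadratic: (j556)² + 240·j556 + 40000 = -269136 + j133440 → |·| ≈ 3.004e+05, ∠ ≈ 153.63°
|G| = 40000 / 3.004e+05 ≈ 0.13316
Gain = 20 log₁₀(0.13316) ≈ -17.51 dB
∠G = 0.00° − 153.63° = -153.63°

ω = 288: -6.2 dB, -121.9°; ω = 556: -17.5 dB, -153.6°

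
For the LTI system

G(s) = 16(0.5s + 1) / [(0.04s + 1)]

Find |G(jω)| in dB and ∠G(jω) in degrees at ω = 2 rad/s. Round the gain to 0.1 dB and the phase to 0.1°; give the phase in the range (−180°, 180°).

At ω = 2 rad/s:
zero (1 + j2·0.5) = 1 + j1 → |·| ≈ 1.4142, ∠ ≈ 45.00°
pole (1 + j2·0.04) = 1 + j0.08 → |·| ≈ 1.0032, ∠ ≈ 4.57°
|G| = 16 · 1.4142 / (1.0032) ≈ 22.555
Gain = 20 log₁₀(22.555) ≈ 27.06 dB
∠G = (45.00°) − (4.57°) = 40.43°

27.1 dB, 40.4°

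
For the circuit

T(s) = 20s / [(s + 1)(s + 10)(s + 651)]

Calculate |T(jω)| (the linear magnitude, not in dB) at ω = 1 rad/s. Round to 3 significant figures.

0.00216

At s = jω = j1:
zero at origin: s = j1 → |·| = 1, ∠ = 90.00°
pole (s+1): 1 + j1 → |·| = √(1²+1²) = √2 ≈ 1.4142, ∠ = arctan(1/1) ≈ 45.00°
pole (s+10): 10 + j1 → |·| = √(10²+1²) = √101 ≈ 10.05, ∠ = arctan(1/10) ≈ 5.71°
pole (s+651): 651 + j1 → |·| = √(651²+1²) = √423802 ≈ 651, ∠ = arctan(1/651) ≈ 0.09°
|T| = 20 · 1 / 9252.5 ≈ 0.0021616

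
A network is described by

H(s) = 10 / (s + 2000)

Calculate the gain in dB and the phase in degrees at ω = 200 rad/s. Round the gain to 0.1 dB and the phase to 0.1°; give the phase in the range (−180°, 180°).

At s = jω = j200:
pole (s+2000): 2000 + j200 → |·| = √(2000²+200²) = √4040000 ≈ 2010, ∠ = arctan(200/2000) ≈ 5.71°
|H| = 10 / 2010 ≈ 0.0049751
Gain = 20 log₁₀(0.0049751) ≈ -46.06 dB
∠H = 0.00° − 5.71° = -5.71°

-46.1 dB, -5.7°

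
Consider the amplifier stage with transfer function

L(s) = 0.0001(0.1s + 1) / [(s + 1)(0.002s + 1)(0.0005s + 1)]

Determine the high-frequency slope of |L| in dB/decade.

Each pole contributes −20 dB/decade at high frequency; each zero contributes +20 dB/decade.
Net: 1 zero(s) − 3 pole(s) → -40 dB/decade.

-40 dB/decade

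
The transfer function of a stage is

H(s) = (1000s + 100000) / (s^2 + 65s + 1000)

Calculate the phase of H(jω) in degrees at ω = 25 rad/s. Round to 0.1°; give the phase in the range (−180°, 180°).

-63.0°

Substitute s = j25:
Numerator: 1000(j25) + 100000 = 100000 + j25000
Denominator: (j25)^2 + 65(j25) + 1000 = 375 + j1625
|N| = √(100000² + 25000²) ≈ 1.0308e+05, ∠N ≈ 14.04°
|D| = √(375² + 1625²) ≈ 1667.7, ∠D ≈ 77.01°
∠H = 14.04° − 77.01° = -62.97°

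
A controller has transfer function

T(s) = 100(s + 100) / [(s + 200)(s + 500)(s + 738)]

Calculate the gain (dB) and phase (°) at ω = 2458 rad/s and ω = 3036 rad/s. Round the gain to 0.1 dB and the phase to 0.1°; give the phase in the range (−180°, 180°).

ω = 2458: -96.2 dB, -149.5°; ω = 3036: -99.7 dB, -155.1°

At s = jω = j2458:
zero (s+100): 100 + j2458 → |·| = √(100²+2458²) = √6051764 ≈ 2460, ∠ = arctan(2458/100) ≈ 87.67°
pole (s+200): 200 + j2458 → |·| = √(200²+2458²) = √6081764 ≈ 2466.1, ∠ = arctan(2458/200) ≈ 85.35°
pole (s+500): 500 + j2458 → |·| = √(500²+2458²) = √6291764 ≈ 2508.3, ∠ = arctan(2458/500) ≈ 78.50°
pole (s+738): 738 + j2458 → |·| = √(738²+2458²) = √6586408 ≈ 2566.4, ∠ = arctan(2458/738) ≈ 73.29°
|T| = 100 · 2460 / 1.5875e+10 ≈ 1.5496e-05
Gain = 20 log₁₀(1.5496e-05) ≈ -96.20 dB
∠T = 87.67° − 237.14° = -149.47°

At s = jω = j3036:
zero (s+100): 100 + j3036 → |·| = √(100²+3036²) = √9227296 ≈ 3037.6, ∠ = arctan(3036/100) ≈ 88.11°
pole (s+200): 200 + j3036 → |·| = √(200²+3036²) = √9257296 ≈ 3042.6, ∠ = arctan(3036/200) ≈ 86.23°
pole (s+500): 500 + j3036 → |·| = √(500²+3036²) = √9467296 ≈ 3076.9, ∠ = arctan(3036/500) ≈ 80.65°
pole (s+738): 738 + j3036 → |·| = √(738²+3036²) = √9761940 ≈ 3124.4, ∠ = arctan(3036/738) ≈ 76.34°
|T| = 100 · 3037.6 / 2.925e+10 ≈ 1.0385e-05
Gain = 20 log₁₀(1.0385e-05) ≈ -99.67 dB
∠T = 88.11° − 243.22° = -155.11°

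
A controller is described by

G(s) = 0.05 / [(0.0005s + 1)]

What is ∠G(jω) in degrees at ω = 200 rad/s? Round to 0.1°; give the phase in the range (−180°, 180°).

-5.7°

At ω = 200 rad/s:
pole (1 + j200·0.0005) = 1 + j0.1 → |·| ≈ 1.005, ∠ ≈ 5.71°
∠G = (0°) − (5.71°) = -5.71°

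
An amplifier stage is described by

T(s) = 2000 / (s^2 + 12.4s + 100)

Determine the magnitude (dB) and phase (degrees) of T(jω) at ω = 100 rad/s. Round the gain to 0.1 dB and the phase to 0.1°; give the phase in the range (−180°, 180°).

At s = jω = j100:
quadratic: (j100)² + 12.4·j100 + 100 = -9900 + j1240 → |·| ≈ 9977.4, ∠ ≈ 172.86°
|T| = 2000 / 9977.4 ≈ 0.20045
Gain = 20 log₁₀(0.20045) ≈ -13.96 dB
∠T = 0.00° − 172.86° = -172.86°

-14.0 dB, -172.9°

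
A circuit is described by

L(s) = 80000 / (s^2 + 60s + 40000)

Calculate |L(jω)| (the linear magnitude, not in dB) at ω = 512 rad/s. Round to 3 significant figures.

0.357

At s = jω = j512:
quadratic: (j512)² + 60·j512 + 40000 = -222144 + j30720 → |·| ≈ 2.2426e+05, ∠ ≈ 172.13°
|L| = 80000 / 2.2426e+05 ≈ 0.35673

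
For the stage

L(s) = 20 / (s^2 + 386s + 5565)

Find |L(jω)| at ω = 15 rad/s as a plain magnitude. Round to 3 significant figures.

Substitute s = j15:
Numerator: 20 = 20 + j0
Denominator: (j15)^2 + 386(j15) + 5565 = 5340 + j5790
|N| = √(20² + 0²) ≈ 20, ∠N ≈ 0.00°
|D| = √(5340² + 5790²) ≈ 7876.5, ∠D ≈ 47.32°
|L| = 20 / 7876.5 ≈ 0.0025392

0.00254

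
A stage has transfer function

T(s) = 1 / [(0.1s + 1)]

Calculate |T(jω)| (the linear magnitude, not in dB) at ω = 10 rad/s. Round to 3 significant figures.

0.707

At ω = 10 rad/s:
pole (1 + j10·0.1) = 1 + j1 → |·| ≈ 1.4142, ∠ ≈ 45.00°
|T| = 1 · 1 / (1.4142) ≈ 0.70711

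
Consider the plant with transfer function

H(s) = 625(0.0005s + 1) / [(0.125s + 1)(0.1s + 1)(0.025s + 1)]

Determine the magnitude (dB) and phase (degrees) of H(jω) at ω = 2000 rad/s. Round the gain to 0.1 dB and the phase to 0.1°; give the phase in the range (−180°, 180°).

-69.0 dB, 136.7°

At ω = 2000 rad/s:
zero (1 + j2000·0.0005) = 1 + j1 → |·| ≈ 1.4142, ∠ ≈ 45.00°
pole (1 + j2000·0.125) = 1 + j250 → |·| ≈ 250, ∠ ≈ 89.77°
pole (1 + j2000·0.1) = 1 + j200 → |·| ≈ 200, ∠ ≈ 89.71°
pole (1 + j2000·0.025) = 1 + j50 → |·| ≈ 50.01, ∠ ≈ 88.85°
|H| = 625 · 1.4142 / (250 · 200 · 50.01) ≈ 0.00035348
Gain = 20 log₁₀(0.00035348) ≈ -69.03 dB
∠H = (45.00°) − (89.77° + 89.71° + 88.85°) = -223.33° ≡ 136.67° (principal value)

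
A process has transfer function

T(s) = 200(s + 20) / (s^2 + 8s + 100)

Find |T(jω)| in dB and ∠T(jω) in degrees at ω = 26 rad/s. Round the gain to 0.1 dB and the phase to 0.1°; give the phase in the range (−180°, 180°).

20.6 dB, -107.7°

At s = jω = j26:
zero (s+20): 20 + j26 → |·| = √(20²+26²) = √1076 ≈ 32.802, ∠ = arctan(26/20) ≈ 52.43°
quadratic: (j26)² + 8·j26 + 100 = -576 + j208 → |·| ≈ 612.41, ∠ ≈ 160.14°
|T| = 200 · 32.802 / 612.41 ≈ 10.712
Gain = 20 log₁₀(10.712) ≈ 20.60 dB
∠T = 52.43° − 160.14° = -107.71°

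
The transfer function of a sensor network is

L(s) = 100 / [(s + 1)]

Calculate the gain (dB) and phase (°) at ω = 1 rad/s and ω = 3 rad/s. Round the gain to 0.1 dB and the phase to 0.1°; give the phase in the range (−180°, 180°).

ω = 1: 37.0 dB, -45.0°; ω = 3: 30.0 dB, -71.6°

At ω = 1 rad/s:
pole (1 + j1·1) = 1 + j1 → |·| ≈ 1.4142, ∠ ≈ 45.00°
|L| = 100 · 1 / (1.4142) ≈ 70.711
Gain = 20 log₁₀(70.711) ≈ 36.99 dB
∠L = (0°) − (45.00°) = -45.00°

At ω = 3 rad/s:
pole (1 + j3·1) = 1 + j3 → |·| ≈ 3.1623, ∠ ≈ 71.57°
|L| = 100 · 1 / (3.1623) ≈ 31.623
Gain = 20 log₁₀(31.623) ≈ 30.00 dB
∠L = (0°) − (71.57°) = -71.57°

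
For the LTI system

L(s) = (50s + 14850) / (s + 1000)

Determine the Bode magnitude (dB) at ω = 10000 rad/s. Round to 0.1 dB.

Substitute s = j10000:
Numerator: 50(j10000) + 14850 = 14850 + j500000
Denominator: (j10000) + 1000 = 1000 + j10000
|N| = √(14850² + 500000²) ≈ 5.0022e+05, ∠N ≈ 88.30°
|D| = √(1000² + 10000²) ≈ 10050, ∠D ≈ 84.29°
|L| = 5.0022e+05 / 10050 ≈ 49.773
Gain = 20 log₁₀(49.773) ≈ 33.94 dB

33.9 dB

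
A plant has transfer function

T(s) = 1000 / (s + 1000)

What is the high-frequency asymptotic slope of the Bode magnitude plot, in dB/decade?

-20 dB/decade

Each pole contributes −20 dB/decade at high frequency; each zero contributes +20 dB/decade.
Net: 0 zero(s) − 1 pole(s) → -20 dB/decade.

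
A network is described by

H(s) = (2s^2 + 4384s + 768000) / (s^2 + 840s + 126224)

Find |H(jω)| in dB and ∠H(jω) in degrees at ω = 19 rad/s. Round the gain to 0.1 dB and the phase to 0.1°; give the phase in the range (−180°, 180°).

15.7 dB, -1.0°

Substitute s = j19:
Numerator: 2(j19)^2 + 4384(j19) + 768000 = 767278 + j83296
Denominator: (j19)^2 + 840(j19) + 126224 = 125863 + j15960
|N| = √(767278² + 83296²) ≈ 7.7179e+05, ∠N ≈ 6.20°
|D| = √(125863² + 15960²) ≈ 1.2687e+05, ∠D ≈ 7.23°
|H| = 7.7179e+05 / 1.2687e+05 ≈ 6.0833
Gain = 20 log₁₀(6.0833) ≈ 15.68 dB
∠H = 6.20° − 7.23° = -1.03°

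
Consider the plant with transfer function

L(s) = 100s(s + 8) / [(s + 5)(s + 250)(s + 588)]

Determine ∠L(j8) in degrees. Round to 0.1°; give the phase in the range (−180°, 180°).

At s = jω = j8:
zero (s+8): 8 + j8 → |·| = √(8²+8²) = √128 ≈ 11.314, ∠ = arctan(8/8) ≈ 45.00°
zero at origin: s = j8 → |·| = 8, ∠ = 90.00°
pole (s+5): 5 + j8 → |·| = √(5²+8²) = √89 ≈ 9.434, ∠ = arctan(8/5) ≈ 57.99°
pole (s+250): 250 + j8 → |·| = √(250²+8²) = √62564 ≈ 250.13, ∠ = arctan(8/250) ≈ 1.83°
pole (s+588): 588 + j8 → |·| = √(588²+8²) = √345808 ≈ 588.05, ∠ = arctan(8/588) ≈ 0.78°
∠L = 135.00° − 60.60° = 74.40°

74.4°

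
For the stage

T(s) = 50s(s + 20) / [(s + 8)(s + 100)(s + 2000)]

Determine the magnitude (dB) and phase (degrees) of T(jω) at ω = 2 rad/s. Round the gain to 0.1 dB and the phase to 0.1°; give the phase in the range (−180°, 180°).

At s = jω = j2:
zero (s+20): 20 + j2 → |·| = √(20²+2²) = √404 ≈ 20.1, ∠ = arctan(2/20) ≈ 5.71°
zero at origin: s = j2 → |·| = 2, ∠ = 90.00°
pole (s+8): 8 + j2 → |·| = √(8²+2²) = √68 ≈ 8.2462, ∠ = arctan(2/8) ≈ 14.04°
pole (s+100): 100 + j2 → |·| = √(100²+2²) = √10004 ≈ 100.02, ∠ = arctan(2/100) ≈ 1.15°
pole (s+2000): 2000 + j2 → |·| = √(2000²+2²) = √4000004 ≈ 2000, ∠ = arctan(2/2000) ≈ 0.06°
|T| = 50 · 40.2 / 1.6496e+06 ≈ 0.0012185
Gain = 20 log₁₀(0.0012185) ≈ -58.28 dB
∠T = 95.71° − 15.25° = 80.46°

-58.3 dB, 80.5°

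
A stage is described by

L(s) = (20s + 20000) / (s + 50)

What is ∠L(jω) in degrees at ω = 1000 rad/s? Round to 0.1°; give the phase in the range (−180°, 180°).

Substitute s = j1000:
Numerator: 20(j1000) + 20000 = 20000 + j20000
Denominator: (j1000) + 50 = 50 + j1000
|N| = √(20000² + 20000²) ≈ 28284, ∠N ≈ 45.00°
|D| = √(50² + 1000²) ≈ 1001.2, ∠D ≈ 87.14°
∠L = 45.00° − 87.14° = -42.14°

-42.1°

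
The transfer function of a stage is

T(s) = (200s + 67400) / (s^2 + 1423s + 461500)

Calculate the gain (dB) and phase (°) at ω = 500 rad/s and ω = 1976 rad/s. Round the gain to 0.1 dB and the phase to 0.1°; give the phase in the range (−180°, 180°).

ω = 500: -15.8 dB, -17.4°; ω = 1976: -20.9 dB, -60.4°

Substitute s = j500:
Numerator: 200(j500) + 67400 = 67400 + j100000
Denominator: (j500)^2 + 1423(j500) + 461500 = 211500 + j711500
|N| = √(67400² + 100000²) ≈ 1.2059e+05, ∠N ≈ 56.02°
|D| = √(211500² + 711500²) ≈ 7.4227e+05, ∠D ≈ 73.44°
|T| = 1.2059e+05 / 7.4227e+05 ≈ 0.16246
Gain = 20 log₁₀(0.16246) ≈ -15.79 dB
∠T = 56.02° − 73.44° = -17.42°

Substitute s = j1976:
Numerator: 200(j1976) + 67400 = 67400 + j395200
Denominator: (j1976)^2 + 1423(j1976) + 461500 = -3443076 + j2811848
|N| = √(67400² + 395200²) ≈ 4.0091e+05, ∠N ≈ 80.32°
|D| = √(3443076² + 2811848²) ≈ 4.4454e+06, ∠D ≈ 140.76°
|T| = 4.0091e+05 / 4.4454e+06 ≈ 0.090185
Gain = 20 log₁₀(0.090185) ≈ -20.90 dB
∠T = 80.32° − 140.76° = -60.44°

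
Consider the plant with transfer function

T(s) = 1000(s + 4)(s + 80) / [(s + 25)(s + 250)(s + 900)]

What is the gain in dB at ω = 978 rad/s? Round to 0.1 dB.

At s = jω = j978:
zero (s+4): 4 + j978 → |·| = √(4²+978²) = √956500 ≈ 978.01, ∠ = arctan(978/4) ≈ 89.77°
zero (s+80): 80 + j978 → |·| = √(80²+978²) = √962884 ≈ 981.27, ∠ = arctan(978/80) ≈ 85.32°
pole (s+25): 25 + j978 → |·| = √(25²+978²) = √957109 ≈ 978.32, ∠ = arctan(978/25) ≈ 88.54°
pole (s+250): 250 + j978 → |·| = √(250²+978²) = √1018984 ≈ 1009.4, ∠ = arctan(978/250) ≈ 75.66°
pole (s+900): 900 + j978 → |·| = √(900²+978²) = √1766484 ≈ 1329.1, ∠ = arctan(978/900) ≈ 47.38°
|T| = 1000 · 9.5969e+05 / 1.3125e+09 ≈ 0.73119
Gain = 20 log₁₀(0.73119) ≈ -2.72 dB

-2.7 dB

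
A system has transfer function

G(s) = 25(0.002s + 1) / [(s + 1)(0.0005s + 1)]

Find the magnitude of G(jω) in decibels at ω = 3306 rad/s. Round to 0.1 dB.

At ω = 3306 rad/s:
zero (1 + j3306·0.002) = 1 + j6.612 → |·| ≈ 6.6872, ∠ ≈ 81.40°
pole (1 + j3306·1) = 1 + j3306 → |·| ≈ 3306, ∠ ≈ 89.98°
pole (1 + j3306·0.0005) = 1 + j1.653 → |·| ≈ 1.9319, ∠ ≈ 58.83°
|G| = 25 · 6.6872 / (3306 · 1.9319) ≈ 0.026176
Gain = 20 log₁₀(0.026176) ≈ -31.64 dB

-31.6 dB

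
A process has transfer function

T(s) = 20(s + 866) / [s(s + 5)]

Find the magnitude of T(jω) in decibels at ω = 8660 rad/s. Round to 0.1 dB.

-52.7 dB

At s = jω = j8660:
zero (s+866): 866 + j8660 → |·| = √(866²+8660²) = √75745556 ≈ 8703.2, ∠ = arctan(8660/866) ≈ 84.29°
pole (s+5): 5 + j8660 → |·| = √(5²+8660²) = √74995625 ≈ 8660, ∠ = arctan(8660/5) ≈ 89.97°
pole at origin: |s| = 8660, ∠ = 90.00° (in denominator)
|T| = 20 · 8703.2 / 7.4996e+07 ≈ 0.002321
Gain = 20 log₁₀(0.002321) ≈ -52.69 dB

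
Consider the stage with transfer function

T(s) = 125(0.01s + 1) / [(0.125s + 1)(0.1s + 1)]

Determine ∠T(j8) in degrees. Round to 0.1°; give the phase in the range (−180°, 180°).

-79.1°

At ω = 8 rad/s:
zero (1 + j8·0.01) = 1 + j0.08 → |·| ≈ 1.0032, ∠ ≈ 4.57°
pole (1 + j8·0.125) = 1 + j1 → |·| ≈ 1.4142, ∠ ≈ 45.00°
pole (1 + j8·0.1) = 1 + j0.8 → |·| ≈ 1.2806, ∠ ≈ 38.66°
∠T = (4.57°) − (45.00° + 38.66°) = -79.09°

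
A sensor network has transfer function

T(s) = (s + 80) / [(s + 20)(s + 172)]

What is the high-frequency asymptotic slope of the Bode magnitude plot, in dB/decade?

Each pole contributes −20 dB/decade at high frequency; each zero contributes +20 dB/decade.
Net: 1 zero(s) − 2 pole(s) → -20 dB/decade.

-20 dB/decade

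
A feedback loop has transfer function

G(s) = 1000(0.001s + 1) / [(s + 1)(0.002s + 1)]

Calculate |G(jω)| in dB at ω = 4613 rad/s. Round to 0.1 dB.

-19.2 dB

At ω = 4613 rad/s:
zero (1 + j4613·0.001) = 1 + j4.613 → |·| ≈ 4.7201, ∠ ≈ 77.77°
pole (1 + j4613·1) = 1 + j4613 → |·| ≈ 4613, ∠ ≈ 89.99°
pole (1 + j4613·0.002) = 1 + j9.226 → |·| ≈ 9.28, ∠ ≈ 83.81°
|G| = 1000 · 4.7201 / (4613 · 9.28) ≈ 0.11026
Gain = 20 log₁₀(0.11026) ≈ -19.15 dB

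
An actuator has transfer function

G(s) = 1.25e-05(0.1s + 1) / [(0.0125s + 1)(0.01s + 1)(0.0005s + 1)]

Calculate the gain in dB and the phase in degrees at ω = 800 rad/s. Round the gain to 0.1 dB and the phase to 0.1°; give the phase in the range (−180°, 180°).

-98.8 dB, -99.7°

At ω = 800 rad/s:
zero (1 + j800·0.1) = 1 + j80 → |·| ≈ 80.006, ∠ ≈ 89.28°
pole (1 + j800·0.0125) = 1 + j10 → |·| ≈ 10.05, ∠ ≈ 84.29°
pole (1 + j800·0.01) = 1 + j8 → |·| ≈ 8.0623, ∠ ≈ 82.87°
pole (1 + j800·0.0005) = 1 + j0.4 → |·| ≈ 1.077, ∠ ≈ 21.80°
|G| = 1.25e-05 · 80.006 / (10.05 · 8.0623 · 1.077) ≈ 1.146e-05
Gain = 20 log₁₀(1.146e-05) ≈ -98.82 dB
∠G = (89.28°) − (84.29° + 82.87° + 21.80°) = -99.68°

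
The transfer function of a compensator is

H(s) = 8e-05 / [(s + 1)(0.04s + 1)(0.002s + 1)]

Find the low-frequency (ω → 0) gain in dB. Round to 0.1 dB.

-81.9 dB

H(0) = 8e-05 · 1 / 1 = 8e-05
20 log₁₀(8e-05) ≈ -81.94 dB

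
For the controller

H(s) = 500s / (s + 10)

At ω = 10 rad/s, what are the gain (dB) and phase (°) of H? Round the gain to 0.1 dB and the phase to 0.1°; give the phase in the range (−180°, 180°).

At s = jω = j10:
zero at origin: s = j10 → |·| = 10, ∠ = 90.00°
pole (s+10): 10 + j10 → |·| = √(10²+10²) = √200 ≈ 14.142, ∠ = arctan(10/10) ≈ 45.00°
|H| = 500 · 10 / 14.142 ≈ 353.56
Gain = 20 log₁₀(353.56) ≈ 50.97 dB
∠H = 90.00° − 45.00° = 45.00°

51.0 dB, 45.0°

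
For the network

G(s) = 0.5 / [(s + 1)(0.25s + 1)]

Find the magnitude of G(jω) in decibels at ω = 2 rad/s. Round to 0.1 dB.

At ω = 2 rad/s:
pole (1 + j2·1) = 1 + j2 → |·| ≈ 2.2361, ∠ ≈ 63.43°
pole (1 + j2·0.25) = 1 + j0.5 → |·| ≈ 1.118, ∠ ≈ 26.57°
|G| = 0.5 · 1 / (2.2361 · 1.118) ≈ 0.2
Gain = 20 log₁₀(0.2) ≈ -13.98 dB

-14.0 dB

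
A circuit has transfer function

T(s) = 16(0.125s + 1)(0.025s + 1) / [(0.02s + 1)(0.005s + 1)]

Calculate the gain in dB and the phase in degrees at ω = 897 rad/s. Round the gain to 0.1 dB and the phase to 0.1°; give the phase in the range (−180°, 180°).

At ω = 897 rad/s:
zero (1 + j897·0.125) = 1 + j112.125 → |·| ≈ 112.13, ∠ ≈ 89.49°
zero (1 + j897·0.025) = 1 + j22.425 → |·| ≈ 22.447, ∠ ≈ 87.45°
pole (1 + j897·0.02) = 1 + j17.94 → |·| ≈ 17.968, ∠ ≈ 86.81°
pole (1 + j897·0.005) = 1 + j4.485 → |·| ≈ 4.5951, ∠ ≈ 77.43°
|T| = 16 · 112.13 · 22.447 / (17.968 · 4.5951) ≈ 487.76
Gain = 20 log₁₀(487.76) ≈ 53.76 dB
∠T = (89.49° + 87.45°) − (86.81° + 77.43°) = 12.70°

53.8 dB, 12.7°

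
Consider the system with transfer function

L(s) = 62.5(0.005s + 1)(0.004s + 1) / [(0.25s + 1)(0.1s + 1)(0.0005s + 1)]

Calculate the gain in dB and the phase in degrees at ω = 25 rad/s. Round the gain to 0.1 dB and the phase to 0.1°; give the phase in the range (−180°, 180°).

11.4 dB, -137.0°

At ω = 25 rad/s:
zero (1 + j25·0.005) = 1 + j0.125 → |·| ≈ 1.0078, ∠ ≈ 7.13°
zero (1 + j25·0.004) = 1 + j0.1 → |·| ≈ 1.005, ∠ ≈ 5.71°
pole (1 + j25·0.25) = 1 + j6.25 → |·| ≈ 6.3295, ∠ ≈ 80.91°
pole (1 + j25·0.1) = 1 + j2.5 → |·| ≈ 2.6926, ∠ ≈ 68.20°
pole (1 + j25·0.0005) = 1 + j0.0125 → |·| ≈ 1.0001, ∠ ≈ 0.72°
|L| = 62.5 · 1.0078 · 1.005 / (6.3295 · 2.6926 · 1.0001) ≈ 3.7139
Gain = 20 log₁₀(3.7139) ≈ 11.40 dB
∠L = (7.13° + 5.71°) − (80.91° + 68.20° + 0.72°) = -136.99°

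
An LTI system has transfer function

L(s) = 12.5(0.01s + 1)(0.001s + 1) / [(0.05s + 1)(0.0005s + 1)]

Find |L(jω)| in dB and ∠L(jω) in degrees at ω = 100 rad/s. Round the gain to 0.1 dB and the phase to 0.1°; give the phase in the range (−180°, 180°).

10.8 dB, -30.8°

At ω = 100 rad/s:
zero (1 + j100·0.01) = 1 + j1 → |·| ≈ 1.4142, ∠ ≈ 45.00°
zero (1 + j100·0.001) = 1 + j0.1 → |·| ≈ 1.005, ∠ ≈ 5.71°
pole (1 + j100·0.05) = 1 + j5 → |·| ≈ 5.099, ∠ ≈ 78.69°
pole (1 + j100·0.0005) = 1 + j0.05 → |·| ≈ 1.0012, ∠ ≈ 2.86°
|L| = 12.5 · 1.4142 · 1.005 / (5.099 · 1.0012) ≈ 3.48
Gain = 20 log₁₀(3.48) ≈ 10.83 dB
∠L = (45.00° + 5.71°) − (78.69° + 2.86°) = -30.84°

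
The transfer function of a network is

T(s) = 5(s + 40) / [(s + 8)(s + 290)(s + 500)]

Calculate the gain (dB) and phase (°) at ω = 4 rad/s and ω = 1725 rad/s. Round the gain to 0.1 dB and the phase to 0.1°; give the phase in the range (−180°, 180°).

At s = jω = j4:
zero (s+40): 40 + j4 → |·| = √(40²+4²) = √1616 ≈ 40.2, ∠ = arctan(4/40) ≈ 5.71°
pole (s+8): 8 + j4 → |·| = √(8²+4²) = √80 ≈ 8.9443, ∠ = arctan(4/8) ≈ 26.57°
pole (s+290): 290 + j4 → |·| = √(290²+4²) = √84116 ≈ 290.03, ∠ = arctan(4/290) ≈ 0.79°
pole (s+500): 500 + j4 → |·| = √(500²+4²) = √250016 ≈ 500.02, ∠ = arctan(4/500) ≈ 0.46°
|T| = 5 · 40.2 / 1.2971e+06 ≈ 0.00015496
Gain = 20 log₁₀(0.00015496) ≈ -76.20 dB
∠T = 5.71° − 27.82° = -22.11°

At s = jω = j1725:
zero (s+40): 40 + j1725 → |·| = √(40²+1725²) = √2977225 ≈ 1725.5, ∠ = arctan(1725/40) ≈ 88.67°
pole (s+8): 8 + j1725 → |·| = √(8²+1725²) = √2975689 ≈ 1725, ∠ = arctan(1725/8) ≈ 89.73°
pole (s+290): 290 + j1725 → |·| = √(290²+1725²) = √3059725 ≈ 1749.2, ∠ = arctan(1725/290) ≈ 80.46°
pole (s+500): 500 + j1725 → |·| = √(500²+1725²) = √3225625 ≈ 1796, ∠ = arctan(1725/500) ≈ 73.84°
|T| = 5 · 1725.5 / 5.4192e+09 ≈ 1.592e-06
Gain = 20 log₁₀(1.592e-06) ≈ -115.96 dB
∠T = 88.67° − 244.03° = -155.36°

ω = 4: -76.2 dB, -22.1°; ω = 1725: -116.0 dB, -155.4°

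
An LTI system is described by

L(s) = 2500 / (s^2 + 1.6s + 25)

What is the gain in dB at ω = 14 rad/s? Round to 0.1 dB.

23.2 dB

At s = jω = j14:
quadratic: (j14)² + 1.6·j14 + 25 = -171 + j22.4 → |·| ≈ 172.46, ∠ ≈ 172.54°
|L| = 2500 / 172.46 ≈ 14.496
Gain = 20 log₁₀(14.496) ≈ 23.22 dB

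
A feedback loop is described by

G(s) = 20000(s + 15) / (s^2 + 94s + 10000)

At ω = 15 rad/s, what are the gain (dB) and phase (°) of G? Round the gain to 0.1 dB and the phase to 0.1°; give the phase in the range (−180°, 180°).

At s = jω = j15:
zero (s+15): 15 + j15 → |·| = √(15²+15²) = √450 ≈ 21.213, ∠ = arctan(15/15) ≈ 45.00°
quadratic: (j15)² + 94·j15 + 10000 = 9775 + j1410 → |·| ≈ 9876.2, ∠ ≈ 8.21°
|G| = 20000 · 21.213 / 9876.2 ≈ 42.958
Gain = 20 log₁₀(42.958) ≈ 32.66 dB
∠G = 45.00° − 8.21° = 36.79°

32.7 dB, 36.8°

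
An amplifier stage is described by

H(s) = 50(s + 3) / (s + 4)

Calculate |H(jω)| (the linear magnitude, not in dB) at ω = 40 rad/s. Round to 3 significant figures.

49.9

At s = jω = j40:
zero (s+3): 3 + j40 → |·| = √(3²+40²) = √1609 ≈ 40.112, ∠ = arctan(40/3) ≈ 85.71°
pole (s+4): 4 + j40 → |·| = √(4²+40²) = √1616 ≈ 40.2, ∠ = arctan(40/4) ≈ 84.29°
|H| = 50 · 40.112 / 40.2 ≈ 49.891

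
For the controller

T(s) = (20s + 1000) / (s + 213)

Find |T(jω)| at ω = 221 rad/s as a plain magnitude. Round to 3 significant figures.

14.8

Substitute s = j221:
Numerator: 20(j221) + 1000 = 1000 + j4420
Denominator: (j221) + 213 = 213 + j221
|N| = √(1000² + 4420²) ≈ 4531.7, ∠N ≈ 77.25°
|D| = √(213² + 221²) ≈ 306.94, ∠D ≈ 46.06°
|T| = 4531.7 / 306.94 ≈ 14.764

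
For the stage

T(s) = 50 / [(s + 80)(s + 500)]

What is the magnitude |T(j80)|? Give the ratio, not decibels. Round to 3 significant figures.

At s = jω = j80:
pole (s+80): 80 + j80 → |·| = √(80²+80²) = √12800 ≈ 113.14, ∠ = arctan(80/80) ≈ 45.00°
pole (s+500): 500 + j80 → |·| = √(500²+80²) = √256400 ≈ 506.36, ∠ = arctan(80/500) ≈ 9.09°
|T| = 50 / 57290 ≈ 0.00087275

0.000873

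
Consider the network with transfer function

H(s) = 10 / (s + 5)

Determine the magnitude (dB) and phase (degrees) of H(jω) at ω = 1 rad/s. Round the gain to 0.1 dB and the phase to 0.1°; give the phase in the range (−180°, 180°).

5.9 dB, -11.3°

Substitute s = j1:
Numerator: 10 = 10 + j0
Denominator: (j1) + 5 = 5 + j1
|N| = √(10² + 0²) ≈ 10, ∠N ≈ 0.00°
|D| = √(5² + 1²) ≈ 5.099, ∠D ≈ 11.31°
|H| = 10 / 5.099 ≈ 1.9612
Gain = 20 log₁₀(1.9612) ≈ 5.85 dB
∠H = 0.00° − 11.31° = -11.31°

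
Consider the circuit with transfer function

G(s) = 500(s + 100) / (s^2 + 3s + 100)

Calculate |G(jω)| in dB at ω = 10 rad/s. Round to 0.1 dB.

At s = jω = j10:
zero (s+100): 100 + j10 → |·| = √(100²+10²) = √10100 ≈ 100.5, ∠ = arctan(10/100) ≈ 5.71°
quadratic: (j10)² + 3·j10 + 100 = 0 + j30 → |·| ≈ 30, ∠ ≈ 90.00°
|G| = 500 · 100.5 / 30 ≈ 1675
Gain = 20 log₁₀(1675) ≈ 64.48 dB

64.5 dB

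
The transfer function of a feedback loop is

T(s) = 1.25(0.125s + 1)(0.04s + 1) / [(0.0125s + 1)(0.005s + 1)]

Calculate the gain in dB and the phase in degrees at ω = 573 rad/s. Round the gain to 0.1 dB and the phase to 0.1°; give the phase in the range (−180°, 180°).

At ω = 573 rad/s:
zero (1 + j573·0.125) = 1 + j71.625 → |·| ≈ 71.632, ∠ ≈ 89.20°
zero (1 + j573·0.04) = 1 + j22.92 → |·| ≈ 22.942, ∠ ≈ 87.50°
pole (1 + j573·0.0125) = 1 + j7.1625 → |·| ≈ 7.232, ∠ ≈ 82.05°
pole (1 + j573·0.005) = 1 + j2.865 → |·| ≈ 3.0345, ∠ ≈ 70.76°
|T| = 1.25 · 71.632 · 22.942 / (7.232 · 3.0345) ≈ 93.606
Gain = 20 log₁₀(93.606) ≈ 39.43 dB
∠T = (89.20° + 87.50°) − (82.05° + 70.76°) = 23.89°

39.4 dB, 23.9°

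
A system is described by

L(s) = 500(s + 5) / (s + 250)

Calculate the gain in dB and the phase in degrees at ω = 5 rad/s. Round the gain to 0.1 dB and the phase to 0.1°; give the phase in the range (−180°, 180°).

23.0 dB, 43.9°

At s = jω = j5:
zero (s+5): 5 + j5 → |·| = √(5²+5²) = √50 ≈ 7.0711, ∠ = arctan(5/5) ≈ 45.00°
pole (s+250): 250 + j5 → |·| = √(250²+5²) = √62525 ≈ 250.05, ∠ = arctan(5/250) ≈ 1.15°
|L| = 500 · 7.0711 / 250.05 ≈ 14.139
Gain = 20 log₁₀(14.139) ≈ 23.01 dB
∠L = 45.00° − 1.15° = 43.85°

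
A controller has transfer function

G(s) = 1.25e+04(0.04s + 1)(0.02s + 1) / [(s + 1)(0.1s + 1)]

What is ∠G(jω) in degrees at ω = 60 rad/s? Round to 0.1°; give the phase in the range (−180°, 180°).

At ω = 60 rad/s:
zero (1 + j60·0.04) = 1 + j2.4 → |·| ≈ 2.6, ∠ ≈ 67.38°
zero (1 + j60·0.02) = 1 + j1.2 → |·| ≈ 1.562, ∠ ≈ 50.19°
pole (1 + j60·1) = 1 + j60 → |·| ≈ 60.008, ∠ ≈ 89.05°
pole (1 + j60·0.1) = 1 + j6 → |·| ≈ 6.0828, ∠ ≈ 80.54°
∠G = (67.38° + 50.19°) − (89.05° + 80.54°) = -52.02°

-52.0°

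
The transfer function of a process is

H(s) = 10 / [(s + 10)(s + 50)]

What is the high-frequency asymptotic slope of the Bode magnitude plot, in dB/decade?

Each pole contributes −20 dB/decade at high frequency; each zero contributes +20 dB/decade.
Net: 0 zero(s) − 2 pole(s) → -40 dB/decade.

-40 dB/decade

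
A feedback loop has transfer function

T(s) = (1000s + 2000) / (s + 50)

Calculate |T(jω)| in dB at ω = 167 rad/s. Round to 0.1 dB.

59.6 dB

Substitute s = j167:
Numerator: 1000(j167) + 2000 = 2000 + j167000
Denominator: (j167) + 50 = 50 + j167
|N| = √(2000² + 167000²) ≈ 1.6701e+05, ∠N ≈ 89.31°
|D| = √(50² + 167²) ≈ 174.32, ∠D ≈ 73.33°
|T| = 1.6701e+05 / 174.32 ≈ 958.07
Gain = 20 log₁₀(958.07) ≈ 59.63 dB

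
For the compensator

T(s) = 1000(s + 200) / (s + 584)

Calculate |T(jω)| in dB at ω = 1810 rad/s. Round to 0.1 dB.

59.6 dB

At s = jω = j1810:
zero (s+200): 200 + j1810 → |·| = √(200²+1810²) = √3316100 ≈ 1821, ∠ = arctan(1810/200) ≈ 83.69°
pole (s+584): 584 + j1810 → |·| = √(584²+1810²) = √3617156 ≈ 1901.9, ∠ = arctan(1810/584) ≈ 72.12°
|T| = 1000 · 1821 / 1901.9 ≈ 957.46
Gain = 20 log₁₀(957.46) ≈ 59.62 dB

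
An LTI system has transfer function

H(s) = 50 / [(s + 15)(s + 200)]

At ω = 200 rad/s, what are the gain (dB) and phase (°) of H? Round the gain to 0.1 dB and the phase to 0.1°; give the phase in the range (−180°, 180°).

At s = jω = j200:
pole (s+15): 15 + j200 → |·| = √(15²+200²) = √40225 ≈ 200.56, ∠ = arctan(200/15) ≈ 85.71°
pole (s+200): 200 + j200 → |·| = √(200²+200²) = √80000 ≈ 282.84, ∠ = arctan(200/200) ≈ 45.00°
|H| = 50 / 56726 ≈ 0.00088143
Gain = 20 log₁₀(0.00088143) ≈ -61.10 dB
∠H = 0.00° − 130.71° = -130.71°

-61.1 dB, -130.7°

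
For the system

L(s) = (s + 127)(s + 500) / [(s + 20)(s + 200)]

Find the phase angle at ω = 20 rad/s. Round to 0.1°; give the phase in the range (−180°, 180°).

-39.5°

At s = jω = j20:
zero (s+127): 127 + j20 → |·| = √(127²+20²) = √16529 ≈ 128.57, ∠ = arctan(20/127) ≈ 8.95°
zero (s+500): 500 + j20 → |·| = √(500²+20²) = √250400 ≈ 500.4, ∠ = arctan(20/500) ≈ 2.29°
pole (s+20): 20 + j20 → |·| = √(20²+20²) = √800 ≈ 28.284, ∠ = arctan(20/20) ≈ 45.00°
pole (s+200): 200 + j20 → |·| = √(200²+20²) = √40400 ≈ 201, ∠ = arctan(20/200) ≈ 5.71°
∠L = 11.24° − 50.71° = -39.47°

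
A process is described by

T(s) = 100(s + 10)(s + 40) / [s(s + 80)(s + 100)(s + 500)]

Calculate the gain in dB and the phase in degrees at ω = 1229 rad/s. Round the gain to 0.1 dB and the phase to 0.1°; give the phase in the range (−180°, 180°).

-84.3 dB, -151.8°

At s = jω = j1229:
zero (s+10): 10 + j1229 → |·| = √(10²+1229²) = √1510541 ≈ 1229, ∠ = arctan(1229/10) ≈ 89.53°
zero (s+40): 40 + j1229 → |·| = √(40²+1229²) = √1512041 ≈ 1229.7, ∠ = arctan(1229/40) ≈ 88.14°
pole (s+80): 80 + j1229 → |·| = √(80²+1229²) = √1516841 ≈ 1231.6, ∠ = arctan(1229/80) ≈ 86.28°
pole (s+100): 100 + j1229 → |·| = √(100²+1229²) = √1520441 ≈ 1233.1, ∠ = arctan(1229/100) ≈ 85.35°
pole (s+500): 500 + j1229 → |·| = √(500²+1229²) = √1760441 ≈ 1326.8, ∠ = arctan(1229/500) ≈ 67.86°
pole at origin: |s| = 1229, ∠ = 90.00° (in denominator)
|T| = 100 · 1.5113e+06 / 2.4764e+12 ≈ 6.1028e-05
Gain = 20 log₁₀(6.1028e-05) ≈ -84.29 dB
∠T = 177.67° − 329.49° = -151.82°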